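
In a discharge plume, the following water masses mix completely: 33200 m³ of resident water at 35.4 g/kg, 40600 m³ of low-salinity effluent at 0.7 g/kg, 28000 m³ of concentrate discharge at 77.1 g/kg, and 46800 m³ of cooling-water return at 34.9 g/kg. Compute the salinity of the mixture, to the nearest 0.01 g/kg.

33.62 g/kg

Salt balance:
salt = 33,200×35.4 + 40,600×0.7 + 28,000×77.1 + 46,800×34.9 = 1,175,280 + 28,420 + 2,158,800 + 1,633,320 = 4,995,820
volume = 33,200 + 40,600 + 28,000 + 46,800 = 148,600 m³
S = 4,995,820 / 148,600 = 33.6192 g/kg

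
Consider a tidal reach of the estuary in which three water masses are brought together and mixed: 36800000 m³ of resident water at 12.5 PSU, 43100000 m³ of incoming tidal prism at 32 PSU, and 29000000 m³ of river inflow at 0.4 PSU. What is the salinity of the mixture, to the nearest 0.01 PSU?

17.00 PSU

Salt balance:
salt = 36,800,000×12.5 + 43,100,000×32 + 29,000,000×0.4 = 460,000,000 + 1,379,200,000 + 11,600,000 = 1,850,800,000
volume = 36,800,000 + 43,100,000 + 29,000,000 = 108,900,000 m³
S = 1,850,800,000 / 108,900,000 = 16.9954 PSU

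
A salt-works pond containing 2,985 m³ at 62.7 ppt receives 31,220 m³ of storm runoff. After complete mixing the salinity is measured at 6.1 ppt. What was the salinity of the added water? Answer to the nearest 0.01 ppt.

0.69 ppt

Salt balance: 2,985×62.7 + 31,220×S = 34,205×6.1
187,159.5 + 31,220·S = 208,650.5
S = (208,650.5 − 187,159.5) / 31,220 = 0.6884 ppt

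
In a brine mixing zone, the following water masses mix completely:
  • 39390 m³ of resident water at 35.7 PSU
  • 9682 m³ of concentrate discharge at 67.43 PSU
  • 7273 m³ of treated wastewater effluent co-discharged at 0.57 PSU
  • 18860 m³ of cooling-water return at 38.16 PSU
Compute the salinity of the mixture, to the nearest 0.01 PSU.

Conserving salt mass:
salt = 39,390×35.7 + 9,682×67.43 + 7,273×0.57 + 18,860×38.16 = 1,406,223 + 652,857.26 + 4,145.61 + 719,697.6 = 2,782,923.47
volume = 39,390 + 9,682 + 7,273 + 18,860 = 75,205 m³
S = 2,782,923.47 / 75,205 = 37.0045 PSU

37.00 PSU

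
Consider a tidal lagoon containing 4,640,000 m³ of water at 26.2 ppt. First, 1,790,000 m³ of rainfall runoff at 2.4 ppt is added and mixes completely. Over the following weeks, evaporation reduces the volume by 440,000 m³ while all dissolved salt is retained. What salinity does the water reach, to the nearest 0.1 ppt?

After mixing: salt = 4,640,000×26.2 + 1,790,000×2.4 = 125,864,000; volume = 6,430,000 m³
After evaporation: salt unchanged = 125,864,000; volume = 6,430,000 − 440,000 = 5,990,000 m³
S = 125,864,000 / 5,990,000 = 21.0124 ppt

21.0 ppt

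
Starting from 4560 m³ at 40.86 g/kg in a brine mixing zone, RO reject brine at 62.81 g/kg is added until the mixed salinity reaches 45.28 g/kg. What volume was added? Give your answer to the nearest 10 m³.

1150 m³

Salt balance: 4,560×40.86 + V×62.81 = (4,560+V)×45.28
186,321.6 + 62.81V = 206,476.8 + 45.28V
20,155.2 = 17.53V
V = 1,149.75 m³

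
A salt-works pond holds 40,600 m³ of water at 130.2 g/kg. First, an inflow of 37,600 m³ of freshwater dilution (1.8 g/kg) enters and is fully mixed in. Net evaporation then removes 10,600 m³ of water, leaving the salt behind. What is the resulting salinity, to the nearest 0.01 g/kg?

After mixing: salt = 40,600×130.2 + 37,600×1.8 = 5,353,800; volume = 78,200 m³
After evaporation: salt unchanged = 5,353,800; volume = 78,200 − 10,600 = 67,600 m³
S = 5,353,800 / 67,600 = 79.1982 g/kg

79.20 g/kg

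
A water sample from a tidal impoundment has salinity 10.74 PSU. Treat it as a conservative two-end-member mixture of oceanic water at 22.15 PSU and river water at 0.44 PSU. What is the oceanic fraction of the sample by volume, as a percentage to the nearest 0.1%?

47.4%

Let g be the oceanic fraction. Salt balance per unit volume:
g×22.15 + (1−g)×0.44 = 10.74
g = (10.74 − 0.44) / (22.15 − 0.44) = 10.3/21.71 = 0.4744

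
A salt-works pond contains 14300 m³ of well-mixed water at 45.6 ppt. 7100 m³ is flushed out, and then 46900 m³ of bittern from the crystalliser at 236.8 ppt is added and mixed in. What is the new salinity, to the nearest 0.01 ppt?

Remaining after removal: 7,200 m³ at 45.6 ppt (salt = 328,320)
After addition: salt = 328,320 + 46,900×236.8 = 11,434,240; volume = 54,100 m³
S = 11,434,240 / 54,100 = 211.3538 ppt

211.35 ppt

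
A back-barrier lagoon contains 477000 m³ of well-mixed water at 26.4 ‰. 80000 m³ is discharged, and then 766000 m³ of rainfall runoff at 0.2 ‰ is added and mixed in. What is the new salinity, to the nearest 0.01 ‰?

Remaining after removal: 397,000 m³ at 26.4 ‰ (salt = 10,480,800)
After addition: salt = 10,480,800 + 766,000×0.2 = 10,634,000; volume = 1,163,000 m³
S = 10,634,000 / 1,163,000 = 9.1436 ‰

9.14 ‰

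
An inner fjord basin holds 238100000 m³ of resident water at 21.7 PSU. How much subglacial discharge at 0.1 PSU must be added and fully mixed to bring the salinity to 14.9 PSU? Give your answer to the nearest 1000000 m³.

Salt balance: 238,100,000×21.7 + V×0.1 = (238,100,000+V)×14.9
5,166,770,000 + 0.1V = 3,547,690,000 + 14.9V
1,619,080,000 = 14.8V
V = 109,397,297.3 m³

109000000 m³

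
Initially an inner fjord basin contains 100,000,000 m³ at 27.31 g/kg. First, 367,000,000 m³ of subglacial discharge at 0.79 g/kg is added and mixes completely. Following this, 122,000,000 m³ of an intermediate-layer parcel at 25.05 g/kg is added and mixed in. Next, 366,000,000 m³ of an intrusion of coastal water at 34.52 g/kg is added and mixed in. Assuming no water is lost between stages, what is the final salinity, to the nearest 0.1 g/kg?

Total salt / total volume:
Initial salt = 100,000,000×27.31 = 2,731,000,000
After stage 1: salt = 2,731,000,000 + 367,000,000×0.79 = 3,020,930,000; volume = 467,000,000 m³; S = 6.469 g/kg
After stage 2: salt = 3,020,930,000 + 122,000,000×25.05 = 6,077,030,000; volume = 589,000,000 m³; S = 10.318 g/kg
After stage 3: salt = 6,077,030,000 + 366,000,000×34.52 = 18,711,350,000; volume = 955,000,000 m³
S = 18,711,350,000 / 955,000,000 = 19.593 g/kg

19.6 g/kg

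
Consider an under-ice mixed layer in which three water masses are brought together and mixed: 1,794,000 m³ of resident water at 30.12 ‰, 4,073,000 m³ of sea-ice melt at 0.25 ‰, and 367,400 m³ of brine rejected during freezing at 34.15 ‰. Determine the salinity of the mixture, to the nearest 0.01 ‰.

10.84 ‰

Mass of salt is conserved:
salt = 1,794,000×30.12 + 4,073,000×0.25 + 367,400×34.15 = 54,035,280 + 1,018,250 + 12,546,710 = 67,600,240
volume = 1,794,000 + 4,073,000 + 367,400 = 6,234,400 m³
S = 67,600,240 / 6,234,400 = 10.8431 ‰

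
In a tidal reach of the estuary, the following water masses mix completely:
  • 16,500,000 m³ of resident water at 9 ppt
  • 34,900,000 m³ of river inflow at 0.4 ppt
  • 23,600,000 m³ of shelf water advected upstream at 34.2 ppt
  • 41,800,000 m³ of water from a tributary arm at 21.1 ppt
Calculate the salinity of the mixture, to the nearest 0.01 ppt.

Conserving salt mass:
salt = 16,500,000×9 + 34,900,000×0.4 + 23,600,000×34.2 + 41,800,000×21.1 = 148,500,000 + 13,960,000 + 807,120,000 + 881,980,000 = 1,851,560,000
volume = 16,500,000 + 34,900,000 + 23,600,000 + 41,800,000 = 116,800,000 m³
S = 1,851,560,000 / 116,800,000 = 15.8524 ppt

15.85 ppt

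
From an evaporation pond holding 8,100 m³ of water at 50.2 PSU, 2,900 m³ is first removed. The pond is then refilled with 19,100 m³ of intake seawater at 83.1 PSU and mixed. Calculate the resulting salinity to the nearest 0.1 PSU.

Remaining after removal: 5,200 m³ at 50.2 PSU (salt = 261,040)
After addition: salt = 261,040 + 19,100×83.1 = 1,848,250; volume = 24,300 m³
S = 1,848,250 / 24,300 = 76.0597 PSU

76.1 PSU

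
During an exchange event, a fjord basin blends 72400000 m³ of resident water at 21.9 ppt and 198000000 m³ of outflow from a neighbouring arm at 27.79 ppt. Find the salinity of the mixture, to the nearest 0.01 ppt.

26.21 ppt

By conservation of dissolved salt,
salt = 72,400,000×21.9 + 198,000,000×27.79 = 1,585,560,000 + 5,502,420,000 = 7,087,980,000
volume = 72,400,000 + 198,000,000 = 270,400,000 m³
S = 7,087,980,000 / 270,400,000 = 26.2129 ppt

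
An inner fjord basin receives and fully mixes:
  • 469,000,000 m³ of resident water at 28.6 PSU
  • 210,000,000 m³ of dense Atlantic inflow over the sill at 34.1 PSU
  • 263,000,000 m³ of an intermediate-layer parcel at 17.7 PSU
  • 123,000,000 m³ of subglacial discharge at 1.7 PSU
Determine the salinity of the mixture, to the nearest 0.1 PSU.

Conserving salt mass:
salt = 469,000,000×28.6 + 210,000,000×34.1 + 263,000,000×17.7 + 123,000,000×1.7 = 13,413,400,000 + 7,161,000,000 + 4,655,100,000 + 209,100,000 = 25,438,600,000
volume = 469,000,000 + 210,000,000 + 263,000,000 + 123,000,000 = 1,065,000,000 m³
S = 25,438,600,000 / 1,065,000,000 = 23.886 PSU

23.9 PSU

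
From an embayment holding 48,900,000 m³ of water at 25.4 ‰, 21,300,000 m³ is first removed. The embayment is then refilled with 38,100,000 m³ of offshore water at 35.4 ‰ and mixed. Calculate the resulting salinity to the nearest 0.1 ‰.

31.2 ‰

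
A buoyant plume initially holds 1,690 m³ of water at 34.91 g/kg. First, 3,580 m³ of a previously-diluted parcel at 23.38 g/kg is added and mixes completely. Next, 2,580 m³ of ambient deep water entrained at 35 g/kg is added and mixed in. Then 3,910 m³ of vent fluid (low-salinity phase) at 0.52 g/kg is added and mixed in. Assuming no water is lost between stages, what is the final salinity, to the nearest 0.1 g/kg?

20.0 g/kg

Salt balance:
Initial salt = 1,690×34.91 = 58,997.9
After stage 1: salt = 58,997.9 + 3,580×23.38 = 142,698.3; volume = 5,270 m³; S = 27.077 g/kg
After stage 2: salt = 142,698.3 + 2,580×35 = 232,998.3; volume = 7,850 m³; S = 29.681 g/kg
After stage 3: salt = 232,998.3 + 3,910×0.52 = 235,031.5; volume = 11,760 m³
S = 235,031.5 / 11,760 = 19.9857 g/kg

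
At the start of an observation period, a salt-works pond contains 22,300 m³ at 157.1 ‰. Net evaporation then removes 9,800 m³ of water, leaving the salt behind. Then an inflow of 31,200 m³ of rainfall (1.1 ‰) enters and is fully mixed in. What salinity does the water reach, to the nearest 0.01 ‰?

80.95 ‰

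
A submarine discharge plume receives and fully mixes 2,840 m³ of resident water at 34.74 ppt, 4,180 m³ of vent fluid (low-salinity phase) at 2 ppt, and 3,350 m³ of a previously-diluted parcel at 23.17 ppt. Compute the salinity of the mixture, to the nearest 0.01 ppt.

17.81 ppt

By conservation of dissolved salt,
salt = 2,840×34.74 + 4,180×2 + 3,350×23.17 = 98,661.6 + 8,360 + 77,619.5 = 184,641.1
volume = 2,840 + 4,180 + 3,350 = 10,370 m³
S = 184,641.1 / 10,370 = 17.8053 ppt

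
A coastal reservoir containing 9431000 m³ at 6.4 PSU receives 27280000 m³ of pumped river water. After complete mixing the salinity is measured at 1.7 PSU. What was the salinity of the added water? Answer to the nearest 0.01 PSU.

0.08 PSU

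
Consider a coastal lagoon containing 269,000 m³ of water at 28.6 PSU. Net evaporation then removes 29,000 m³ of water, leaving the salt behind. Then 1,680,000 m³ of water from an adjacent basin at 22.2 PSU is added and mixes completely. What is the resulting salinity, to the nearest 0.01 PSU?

23.43 PSU

After evaporation: salt = 269,000×28.6 = 7,693,400; volume = 269,000 − 29,000 = 240,000 m³
After mixing: salt = 7,693,400 + 1,680,000×22.2 = 44,989,400; volume = 240,000 + 1,680,000 = 1,920,000 m³
S = 44,989,400 / 1,920,000 = 23.432 PSU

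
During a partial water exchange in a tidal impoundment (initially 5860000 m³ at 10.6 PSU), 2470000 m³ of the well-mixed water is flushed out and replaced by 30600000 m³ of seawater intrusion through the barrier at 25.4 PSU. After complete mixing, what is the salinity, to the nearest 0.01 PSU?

Remaining after removal: 3,390,000 m³ at 10.6 PSU (salt = 35,934,000)
After addition: salt = 35,934,000 + 30,600,000×25.4 = 813,174,000; volume = 33,990,000 m³
S = 813,174,000 / 33,990,000 = 23.9239 PSU

23.92 PSU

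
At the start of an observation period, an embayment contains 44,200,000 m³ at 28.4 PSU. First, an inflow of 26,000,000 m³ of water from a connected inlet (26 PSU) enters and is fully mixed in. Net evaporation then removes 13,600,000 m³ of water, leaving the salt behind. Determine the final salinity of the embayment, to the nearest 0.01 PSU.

After mixing: salt = 44,200,000×28.4 + 26,000,000×26 = 1,931,280,000; volume = 70,200,000 m³
After evaporation: salt unchanged = 1,931,280,000; volume = 70,200,000 − 13,600,000 = 56,600,000 m³
S = 1,931,280,000 / 56,600,000 = 34.1216 PSU

34.12 PSU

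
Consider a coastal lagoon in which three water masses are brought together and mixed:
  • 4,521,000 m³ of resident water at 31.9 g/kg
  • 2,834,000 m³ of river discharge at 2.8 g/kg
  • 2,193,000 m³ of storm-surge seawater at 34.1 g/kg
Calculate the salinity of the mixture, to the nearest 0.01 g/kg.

23.77 g/kg

Weighted by volume,
salt = 4,521,000×31.9 + 2,834,000×2.8 + 2,193,000×34.1 = 144,219,900 + 7,935,200 + 74,781,300 = 226,936,400
volume = 4,521,000 + 2,834,000 + 2,193,000 = 9,548,000 m³
S = 226,936,400 / 9,548,000 = 23.768 g/kg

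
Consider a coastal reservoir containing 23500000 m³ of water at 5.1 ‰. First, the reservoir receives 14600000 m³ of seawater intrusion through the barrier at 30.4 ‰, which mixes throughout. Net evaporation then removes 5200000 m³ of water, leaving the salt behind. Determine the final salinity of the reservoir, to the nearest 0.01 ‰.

After mixing: salt = 23,500,000×5.1 + 14,600,000×30.4 = 563,690,000; volume = 38,100,000 m³
After evaporation: salt unchanged = 563,690,000; volume = 38,100,000 − 5,200,000 = 32,900,000 m³
S = 563,690,000 / 32,900,000 = 17.1334 ‰

17.13 ‰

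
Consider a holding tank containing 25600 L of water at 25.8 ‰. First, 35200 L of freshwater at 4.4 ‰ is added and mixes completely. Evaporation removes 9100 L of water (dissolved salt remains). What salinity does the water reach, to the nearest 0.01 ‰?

15.77 ‰

After mixing: salt = 25,600×25.8 + 35,200×4.4 = 815,360; volume = 60,800 L
After evaporation: salt unchanged = 815,360; volume = 60,800 − 9,100 = 51,700 L
S = 815,360 / 51,700 = 15.771 ‰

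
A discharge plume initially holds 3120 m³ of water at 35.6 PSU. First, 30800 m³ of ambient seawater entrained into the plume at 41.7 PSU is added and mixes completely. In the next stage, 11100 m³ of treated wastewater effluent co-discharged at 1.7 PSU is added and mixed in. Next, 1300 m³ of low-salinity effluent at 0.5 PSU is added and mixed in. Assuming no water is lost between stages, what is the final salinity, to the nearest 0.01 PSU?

Conserving salt mass:
Initial salt = 3,120×35.6 = 111,072
After stage 1: salt = 111,072 + 30,800×41.7 = 1,395,432; volume = 33,920 m³; S = 41.139 PSU
After stage 2: salt = 1,395,432 + 11,100×1.7 = 1,414,302; volume = 45,020 m³; S = 31.415 PSU
After stage 3: salt = 1,414,302 + 1,300×0.5 = 1,414,952; volume = 46,320 m³
S = 1,414,952 / 46,320 = 30.5473 PSU

30.55 PSU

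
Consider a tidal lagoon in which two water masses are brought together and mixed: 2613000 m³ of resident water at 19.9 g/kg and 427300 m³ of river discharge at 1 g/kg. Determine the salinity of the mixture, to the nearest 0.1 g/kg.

Weighted by volume,
salt = 2,613,000×19.9 + 427,300×1 = 51,998,700 + 427,300 = 52,426,000
volume = 2,613,000 + 427,300 = 3,040,300 m³
S = 52,426,000 / 3,040,300 = 17.244 g/kg

17.2 g/kg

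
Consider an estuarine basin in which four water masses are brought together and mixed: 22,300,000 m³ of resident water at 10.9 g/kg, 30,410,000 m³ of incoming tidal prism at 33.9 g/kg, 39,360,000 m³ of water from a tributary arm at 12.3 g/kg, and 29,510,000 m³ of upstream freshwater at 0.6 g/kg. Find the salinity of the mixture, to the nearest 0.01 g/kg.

Weighted by volume,
salt = 22,300,000×10.9 + 30,410,000×33.9 + 39,360,000×12.3 + 29,510,000×0.6 = 243,070,000 + 1,030,899,000 + 484,128,000 + 17,706,000 = 1,775,803,000
volume = 22,300,000 + 30,410,000 + 39,360,000 + 29,510,000 = 121,580,000 m³
S = 1,775,803,000 / 121,580,000 = 14.606 g/kg

14.61 g/kg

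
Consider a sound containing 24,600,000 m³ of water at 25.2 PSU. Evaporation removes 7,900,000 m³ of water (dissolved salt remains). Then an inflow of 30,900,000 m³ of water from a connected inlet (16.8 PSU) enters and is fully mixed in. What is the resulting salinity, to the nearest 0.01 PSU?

After evaporation: salt = 24,600,000×25.2 = 619,920,000; volume = 24,600,000 − 7,900,000 = 16,700,000 m³
After mixing: salt = 619,920,000 + 30,900,000×16.8 = 1,139,040,000; volume = 16,700,000 + 30,900,000 = 47,600,000 m³
S = 1,139,040,000 / 47,600,000 = 23.9294 PSU

23.93 PSU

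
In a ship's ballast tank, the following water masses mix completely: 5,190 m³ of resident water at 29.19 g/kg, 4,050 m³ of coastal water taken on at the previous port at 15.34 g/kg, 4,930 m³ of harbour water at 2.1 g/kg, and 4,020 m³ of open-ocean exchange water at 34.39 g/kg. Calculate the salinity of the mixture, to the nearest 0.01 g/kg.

Conserving salt mass:
salt = 5,190×29.19 + 4,050×15.34 + 4,930×2.1 + 4,020×34.39 = 151,496.1 + 62,127 + 10,353 + 138,247.8 = 362,223.9
volume = 5,190 + 4,050 + 4,930 + 4,020 = 18,190 m³
S = 362,223.9 / 18,190 = 19.9134 g/kg

19.91 g/kg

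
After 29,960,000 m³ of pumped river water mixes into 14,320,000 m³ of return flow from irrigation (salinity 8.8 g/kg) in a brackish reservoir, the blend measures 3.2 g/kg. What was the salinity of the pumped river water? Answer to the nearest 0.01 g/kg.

Salt balance: 14,320,000×8.8 + 29,960,000×S = 44,280,000×3.2
126,016,000 + 29,960,000·S = 141,696,000
S = (141,696,000 − 126,016,000) / 29,960,000 = 0.5234 g/kg

0.52 g/kg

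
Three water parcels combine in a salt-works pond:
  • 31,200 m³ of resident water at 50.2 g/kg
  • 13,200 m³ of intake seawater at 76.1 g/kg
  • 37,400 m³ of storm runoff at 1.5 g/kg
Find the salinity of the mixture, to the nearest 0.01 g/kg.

Total salt / total volume:
salt = 31,200×50.2 + 13,200×76.1 + 37,400×1.5 = 1,566,240 + 1,004,520 + 56,100 = 2,626,860
volume = 31,200 + 13,200 + 37,400 = 81,800 m³
S = 2,626,860 / 81,800 = 32.1132 g/kg

32.11 g/kg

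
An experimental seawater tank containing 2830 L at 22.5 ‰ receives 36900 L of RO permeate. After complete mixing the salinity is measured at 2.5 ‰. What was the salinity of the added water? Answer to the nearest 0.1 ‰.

1.0 ‰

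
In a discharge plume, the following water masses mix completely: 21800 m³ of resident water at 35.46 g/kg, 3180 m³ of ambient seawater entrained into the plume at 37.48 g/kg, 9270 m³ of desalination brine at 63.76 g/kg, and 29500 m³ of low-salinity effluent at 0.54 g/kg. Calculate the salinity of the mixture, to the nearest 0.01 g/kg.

By conservation of dissolved salt,
salt = 21,800×35.46 + 3,180×37.48 + 9,270×63.76 + 29,500×0.54 = 773,028 + 119,186.4 + 591,055.2 + 15,930 = 1,499,199.6
volume = 21,800 + 3,180 + 9,270 + 29,500 = 63,750 m³
S = 1,499,199.6 / 63,750 = 23.5169 g/kg

23.52 g/kg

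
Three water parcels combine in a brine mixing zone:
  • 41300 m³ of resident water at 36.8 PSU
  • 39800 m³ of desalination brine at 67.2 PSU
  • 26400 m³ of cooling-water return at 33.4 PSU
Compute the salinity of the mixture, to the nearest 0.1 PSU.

Salt balance:
salt = 41,300×36.8 + 39,800×67.2 + 26,400×33.4 = 1,519,840 + 2,674,560 + 881,760 = 5,076,160
volume = 41,300 + 39,800 + 26,400 = 107,500 m³
S = 5,076,160 / 107,500 = 47.22 PSU

47.2 PSU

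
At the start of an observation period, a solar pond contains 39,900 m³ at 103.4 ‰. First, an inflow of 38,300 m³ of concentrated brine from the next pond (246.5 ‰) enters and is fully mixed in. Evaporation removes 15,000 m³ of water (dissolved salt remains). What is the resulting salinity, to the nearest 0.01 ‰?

After mixing: salt = 39,900×103.4 + 38,300×246.5 = 13,566,610; volume = 78,200 m³
After evaporation: salt unchanged = 13,566,610; volume = 78,200 − 15,000 = 63,200 m³
S = 13,566,610 / 63,200 = 214.6616 ‰

214.66 ‰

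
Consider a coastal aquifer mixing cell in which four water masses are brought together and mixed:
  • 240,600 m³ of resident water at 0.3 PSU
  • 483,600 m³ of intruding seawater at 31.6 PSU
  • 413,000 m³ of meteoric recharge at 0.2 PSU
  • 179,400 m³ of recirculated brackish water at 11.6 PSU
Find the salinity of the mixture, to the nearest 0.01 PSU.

13.31 PSU

Salt balance:
salt = 240,600×0.3 + 483,600×31.6 + 413,000×0.2 + 179,400×11.6 = 72,180 + 15,281,760 + 82,600 + 2,081,040 = 17,517,580
volume = 240,600 + 483,600 + 413,000 + 179,400 = 1,316,600 m³
S = 17,517,580 / 1,316,600 = 13.3052 PSU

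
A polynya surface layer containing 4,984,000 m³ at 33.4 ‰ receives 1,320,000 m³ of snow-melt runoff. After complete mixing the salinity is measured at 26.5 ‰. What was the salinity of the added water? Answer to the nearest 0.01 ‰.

0.45 ‰

Salt balance: 4,984,000×33.4 + 1,320,000×S = 6,304,000×26.5
166,465,600 + 1,320,000·S = 167,056,000
S = (167,056,000 − 166,465,600) / 1,320,000 = 0.4473 ‰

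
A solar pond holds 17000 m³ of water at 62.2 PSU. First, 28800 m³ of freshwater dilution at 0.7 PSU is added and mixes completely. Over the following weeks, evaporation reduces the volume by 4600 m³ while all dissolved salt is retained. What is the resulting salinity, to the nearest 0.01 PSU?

After mixing: salt = 17,000×62.2 + 28,800×0.7 = 1,077,560; volume = 45,800 m³
After evaporation: salt unchanged = 1,077,560; volume = 45,800 − 4,600 = 41,200 m³
S = 1,077,560 / 41,200 = 26.1544 PSU

26.15 PSU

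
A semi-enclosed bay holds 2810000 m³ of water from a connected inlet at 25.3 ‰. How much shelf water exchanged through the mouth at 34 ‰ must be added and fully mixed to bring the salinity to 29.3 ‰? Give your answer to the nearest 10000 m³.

2390000 m³

Salt balance: 2,810,000×25.3 + V×34 = (2,810,000+V)×29.3
71,093,000 + 34V = 82,333,000 + 29.3V
11,240,000 = 4.7V
V = 2,391,489.36 m³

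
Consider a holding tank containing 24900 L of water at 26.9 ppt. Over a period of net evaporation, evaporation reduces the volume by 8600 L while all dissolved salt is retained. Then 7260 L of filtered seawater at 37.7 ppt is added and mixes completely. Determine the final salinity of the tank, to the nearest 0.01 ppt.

After evaporation: salt = 24,900×26.9 = 669,810; volume = 24,900 − 8,600 = 16,300 L
After mixing: salt = 669,810 + 7,260×37.7 = 943,512; volume = 16,300 + 7,260 = 23,560 L
S = 943,512 / 23,560 = 40.0472 ppt

40.05 ppt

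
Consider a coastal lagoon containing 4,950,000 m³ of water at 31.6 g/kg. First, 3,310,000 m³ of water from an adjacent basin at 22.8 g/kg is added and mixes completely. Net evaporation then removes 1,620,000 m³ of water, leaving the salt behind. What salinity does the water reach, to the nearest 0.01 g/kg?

34.92 g/kg

After mixing: salt = 4,950,000×31.6 + 3,310,000×22.8 = 231,888,000; volume = 8,260,000 m³
After evaporation: salt unchanged = 231,888,000; volume = 8,260,000 − 1,620,000 = 6,640,000 m³
S = 231,888,000 / 6,640,000 = 34.9229 g/kg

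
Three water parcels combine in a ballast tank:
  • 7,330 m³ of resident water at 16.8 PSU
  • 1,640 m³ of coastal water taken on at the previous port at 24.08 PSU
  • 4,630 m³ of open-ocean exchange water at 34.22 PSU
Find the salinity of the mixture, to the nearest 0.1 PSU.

Mass of salt is conserved:
salt = 7,330×16.8 + 1,640×24.08 + 4,630×34.22 = 123,144 + 39,491.2 + 158,438.6 = 321,073.8
volume = 7,330 + 1,640 + 4,630 = 13,600 m³
S = 321,073.8 / 13,600 = 23.608 PSU

23.6 PSU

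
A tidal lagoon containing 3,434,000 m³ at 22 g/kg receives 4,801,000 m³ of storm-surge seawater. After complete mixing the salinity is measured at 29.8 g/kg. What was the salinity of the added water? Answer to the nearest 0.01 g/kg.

Salt balance: 3,434,000×22 + 4,801,000×S = 8,235,000×29.8
75,548,000 + 4,801,000·S = 245,403,000
S = (245,403,000 − 75,548,000) / 4,801,000 = 35.3791 g/kg

35.38 g/kg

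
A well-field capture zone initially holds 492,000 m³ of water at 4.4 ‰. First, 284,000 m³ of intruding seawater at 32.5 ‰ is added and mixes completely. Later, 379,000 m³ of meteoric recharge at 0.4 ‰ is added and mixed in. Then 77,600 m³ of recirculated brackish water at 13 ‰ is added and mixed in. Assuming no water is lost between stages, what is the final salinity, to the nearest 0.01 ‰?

10.19 ‰

Salt balance:
Initial salt = 492,000×4.4 = 2,164,800
After stage 1: salt = 2,164,800 + 284,000×32.5 = 11,394,800; volume = 776,000 m³; S = 14.684 ‰
After stage 2: salt = 11,394,800 + 379,000×0.4 = 11,546,400; volume = 1,155,000 m³; S = 9.997 ‰
After stage 3: salt = 11,546,400 + 77,600×13 = 12,555,200; volume = 1,232,600 m³
S = 12,555,200 / 1,232,600 = 10.1859 ‰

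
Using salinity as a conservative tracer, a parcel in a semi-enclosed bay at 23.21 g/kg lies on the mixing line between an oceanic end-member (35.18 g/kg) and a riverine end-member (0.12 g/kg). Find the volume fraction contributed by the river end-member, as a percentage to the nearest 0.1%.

Let f be the freshwater fraction. Salt balance per unit volume:
f×0.12 + (1−f)×35.18 = 23.21
f = (35.18 − 23.21) / (35.18 − 0.12) = 11.97/35.06 = 0.3414

34.1%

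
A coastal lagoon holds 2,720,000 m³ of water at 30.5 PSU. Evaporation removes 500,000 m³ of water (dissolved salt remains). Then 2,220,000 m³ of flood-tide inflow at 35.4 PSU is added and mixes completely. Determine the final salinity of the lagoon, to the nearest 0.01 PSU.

After evaporation: salt = 2,720,000×30.5 = 82,960,000; volume = 2,720,000 − 500,000 = 2,220,000 m³
After mixing: salt = 82,960,000 + 2,220,000×35.4 = 161,548,000; volume = 2,220,000 + 2,220,000 = 4,440,000 m³
S = 161,548,000 / 4,440,000 = 36.3847 PSU

36.38 PSU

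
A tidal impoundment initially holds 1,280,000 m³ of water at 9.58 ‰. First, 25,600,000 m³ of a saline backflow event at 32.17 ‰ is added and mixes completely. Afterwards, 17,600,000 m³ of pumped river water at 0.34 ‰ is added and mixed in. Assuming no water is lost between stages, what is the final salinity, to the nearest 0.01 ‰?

Mass of salt is conserved:
Initial salt = 1,280,000×9.58 = 12,262,400
After stage 1: salt = 12,262,400 + 25,600,000×32.17 = 835,814,400; volume = 26,880,000 m³; S = 31.094 ‰
After stage 2: salt = 835,814,400 + 17,600,000×0.34 = 841,798,400; volume = 44,480,000 m³
S = 841,798,400 / 44,480,000 = 18.9253 ‰

18.93 ‰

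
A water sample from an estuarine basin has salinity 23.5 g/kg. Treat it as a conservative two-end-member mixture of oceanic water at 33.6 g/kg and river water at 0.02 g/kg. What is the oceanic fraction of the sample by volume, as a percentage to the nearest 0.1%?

69.9%

Let g be the oceanic fraction. Salt balance per unit volume:
g×33.6 + (1−g)×0.02 = 23.5
g = (23.5 − 0.02) / (33.6 − 0.02) = 23.48/33.58 = 0.6992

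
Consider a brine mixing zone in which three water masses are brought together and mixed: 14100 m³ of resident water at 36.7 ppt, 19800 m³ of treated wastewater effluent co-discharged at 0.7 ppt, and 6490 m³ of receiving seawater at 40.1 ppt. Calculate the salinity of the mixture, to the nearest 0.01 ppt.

Total salt / total volume:
salt = 14,100×36.7 + 19,800×0.7 + 6,490×40.1 = 517,470 + 13,860 + 260,249 = 791,579
volume = 14,100 + 19,800 + 6,490 = 40,390 m³
S = 791,579 / 40,390 = 19.5984 ppt

19.60 ppt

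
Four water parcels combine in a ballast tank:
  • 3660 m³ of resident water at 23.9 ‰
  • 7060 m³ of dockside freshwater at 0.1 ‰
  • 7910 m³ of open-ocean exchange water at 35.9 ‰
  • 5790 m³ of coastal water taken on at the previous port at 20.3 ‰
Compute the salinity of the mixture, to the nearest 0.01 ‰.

20.05 ‰

Weighted by volume,
salt = 3,660×23.9 + 7,060×0.1 + 7,910×35.9 + 5,790×20.3 = 87,474 + 706 + 283,969 + 117,537 = 489,686
volume = 3,660 + 7,060 + 7,910 + 5,790 = 24,420 m³
S = 489,686 / 24,420 = 20.0527 ‰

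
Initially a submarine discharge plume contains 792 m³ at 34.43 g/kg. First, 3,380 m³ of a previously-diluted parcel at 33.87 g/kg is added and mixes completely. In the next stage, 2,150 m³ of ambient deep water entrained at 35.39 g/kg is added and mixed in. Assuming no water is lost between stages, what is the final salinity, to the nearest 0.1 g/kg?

34.5 g/kg

Total salt / total volume:
Initial salt = 792×34.43 = 27,268.56
After stage 1: salt = 27,268.56 + 3,380×33.87 = 141,749.16; volume = 4,172 m³; S = 33.976 g/kg
After stage 2: salt = 141,749.16 + 2,150×35.39 = 217,837.66; volume = 6,322 m³
S = 217,837.66 / 6,322 = 34.4571 g/kg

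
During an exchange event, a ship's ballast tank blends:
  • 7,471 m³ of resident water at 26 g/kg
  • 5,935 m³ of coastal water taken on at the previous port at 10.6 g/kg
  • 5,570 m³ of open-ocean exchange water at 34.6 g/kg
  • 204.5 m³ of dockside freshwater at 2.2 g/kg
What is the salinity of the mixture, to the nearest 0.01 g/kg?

By conservation of dissolved salt,
salt = 7,471×26 + 5,935×10.6 + 5,570×34.6 + 204.5×2.2 = 194,246 + 62,911 + 192,722 + 449.9 = 450,328.9
volume = 7,471 + 5,935 + 5,570 + 204.5 = 19,180.5 m³
S = 450,328.9 / 19,180.5 = 23.4785 g/kg

23.48 g/kg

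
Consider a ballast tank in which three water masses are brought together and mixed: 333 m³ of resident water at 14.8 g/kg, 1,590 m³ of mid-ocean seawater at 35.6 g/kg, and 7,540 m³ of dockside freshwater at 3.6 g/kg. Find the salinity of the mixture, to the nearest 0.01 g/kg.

Weighted by volume,
salt = 333×14.8 + 1,590×35.6 + 7,540×3.6 = 4,928.4 + 56,604 + 27,144 = 88,676.4
volume = 333 + 1,590 + 7,540 = 9,463 m³
S = 88,676.4 / 9,463 = 9.3709 g/kg

9.37 g/kg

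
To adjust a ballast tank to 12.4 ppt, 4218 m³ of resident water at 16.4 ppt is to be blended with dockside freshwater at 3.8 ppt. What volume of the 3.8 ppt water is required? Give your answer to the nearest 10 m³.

1960 m³

Salt balance: 4,218×16.4 + V×3.8 = (4,218+V)×12.4
69,175.2 + 3.8V = 52,303.2 + 12.4V
16,872 = 8.6V
V = 1,961.86 m³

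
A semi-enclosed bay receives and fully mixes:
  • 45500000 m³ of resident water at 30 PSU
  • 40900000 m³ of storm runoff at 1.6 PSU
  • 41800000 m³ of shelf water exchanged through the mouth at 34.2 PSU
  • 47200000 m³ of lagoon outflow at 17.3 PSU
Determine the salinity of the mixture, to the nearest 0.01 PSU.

20.96 PSU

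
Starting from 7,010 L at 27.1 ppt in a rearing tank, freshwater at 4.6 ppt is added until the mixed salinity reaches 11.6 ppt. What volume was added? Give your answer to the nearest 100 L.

15500 L

Salt balance: 7,010×27.1 + V×4.6 = (7,010+V)×11.6
189,971 + 4.6V = 81,316 + 11.6V
108,655 = 7V
V = 15,522.14 L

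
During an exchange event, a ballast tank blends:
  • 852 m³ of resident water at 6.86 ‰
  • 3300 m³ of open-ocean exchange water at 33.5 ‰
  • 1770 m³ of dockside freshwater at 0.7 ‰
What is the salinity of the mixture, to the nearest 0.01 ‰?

19.86 ‰

Salt balance:
salt = 852×6.86 + 3,300×33.5 + 1,770×0.7 = 5,844.72 + 110,550 + 1,239 = 117,633.72
volume = 852 + 3,300 + 1,770 = 5,922 m³
S = 117,633.72 / 5,922 = 19.8639 ‰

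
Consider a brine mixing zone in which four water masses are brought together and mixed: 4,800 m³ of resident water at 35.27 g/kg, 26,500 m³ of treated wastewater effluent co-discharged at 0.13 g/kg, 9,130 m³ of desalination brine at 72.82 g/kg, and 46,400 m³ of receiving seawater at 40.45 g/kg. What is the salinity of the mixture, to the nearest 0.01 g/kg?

31.26 g/kg

Weighted by volume,
salt = 4,800×35.27 + 26,500×0.13 + 9,130×72.82 + 46,400×40.45 = 169,296 + 3,445 + 664,846.6 + 1,876,880 = 2,714,467.6
volume = 4,800 + 26,500 + 9,130 + 46,400 = 86,830 m³
S = 2,714,467.6 / 86,830 = 31.2619 g/kg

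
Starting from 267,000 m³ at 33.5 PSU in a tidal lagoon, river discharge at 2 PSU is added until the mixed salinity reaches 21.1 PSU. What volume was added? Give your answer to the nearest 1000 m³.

Salt balance: 267,000×33.5 + V×2 = (267,000+V)×21.1
8,944,500 + 2V = 5,633,700 + 21.1V
3,310,800 = 19.1V
V = 173,340.31 m³

173000 m³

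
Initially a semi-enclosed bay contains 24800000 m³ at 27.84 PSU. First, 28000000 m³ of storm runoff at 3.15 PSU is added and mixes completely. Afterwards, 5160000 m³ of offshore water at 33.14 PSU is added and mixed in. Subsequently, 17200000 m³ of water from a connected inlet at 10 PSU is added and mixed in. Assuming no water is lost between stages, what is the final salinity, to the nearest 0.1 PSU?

14.9 PSU

Weighted by volume,
Initial salt = 24,800,000×27.84 = 690,432,000
After stage 1: salt = 690,432,000 + 28,000,000×3.15 = 778,632,000; volume = 52,800,000 m³; S = 14.747 PSU
After stage 2: salt = 778,632,000 + 5,160,000×33.14 = 949,634,400; volume = 57,960,000 m³; S = 16.384 PSU
After stage 3: salt = 949,634,400 + 17,200,000×10 = 1,121,634,400; volume = 75,160,000 m³
S = 1,121,634,400 / 75,160,000 = 14.9233 PSU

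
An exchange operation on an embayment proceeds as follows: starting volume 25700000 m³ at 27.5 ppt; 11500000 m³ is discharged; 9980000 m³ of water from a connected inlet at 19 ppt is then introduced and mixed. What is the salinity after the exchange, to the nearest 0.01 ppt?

23.99 ppt

Remaining after removal: 14,200,000 m³ at 27.5 ppt (salt = 390,500,000)
After addition: salt = 390,500,000 + 9,980,000×19 = 580,120,000; volume = 24,180,000 m³
S = 580,120,000 / 24,180,000 = 23.9917 ppt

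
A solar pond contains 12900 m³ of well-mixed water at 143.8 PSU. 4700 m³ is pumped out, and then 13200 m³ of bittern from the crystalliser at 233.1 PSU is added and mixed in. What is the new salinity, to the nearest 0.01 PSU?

198.88 PSU

Remaining after removal: 8,200 m³ at 143.8 PSU (salt = 1,179,160)
After addition: salt = 1,179,160 + 13,200×233.1 = 4,256,080; volume = 21,400 m³
S = 4,256,080 / 21,400 = 198.8822 PSU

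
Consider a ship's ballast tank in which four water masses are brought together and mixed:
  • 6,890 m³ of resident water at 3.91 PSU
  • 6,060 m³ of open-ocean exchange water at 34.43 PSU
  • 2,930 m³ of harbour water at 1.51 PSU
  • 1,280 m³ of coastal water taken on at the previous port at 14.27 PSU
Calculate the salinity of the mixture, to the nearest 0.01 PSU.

15.05 PSU

By conservation of dissolved salt,
salt = 6,890×3.91 + 6,060×34.43 + 2,930×1.51 + 1,280×14.27 = 26,939.9 + 208,645.8 + 4,424.3 + 18,265.6 = 258,275.6
volume = 6,890 + 6,060 + 2,930 + 1,280 = 17,160 m³
S = 258,275.6 / 17,160 = 15.051 PSU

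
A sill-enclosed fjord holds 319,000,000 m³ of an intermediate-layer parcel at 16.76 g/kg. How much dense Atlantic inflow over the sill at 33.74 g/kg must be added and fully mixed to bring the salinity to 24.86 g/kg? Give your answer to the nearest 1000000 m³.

291000000 m³

Salt balance: 319,000,000×16.76 + V×33.74 = (319,000,000+V)×24.86
5,346,440,000 + 33.74V = 7,930,340,000 + 24.86V
2,583,900,000 = 8.88V
V = 290,979,729.73 m³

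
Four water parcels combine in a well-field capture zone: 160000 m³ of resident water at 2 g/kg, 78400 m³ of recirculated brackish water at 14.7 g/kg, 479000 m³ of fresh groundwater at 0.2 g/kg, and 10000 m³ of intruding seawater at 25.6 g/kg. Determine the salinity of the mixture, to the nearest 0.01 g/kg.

2.51 g/kg

Mass of salt is conserved:
salt = 160,000×2 + 78,400×14.7 + 479,000×0.2 + 10,000×25.6 = 320,000 + 1,152,480 + 95,800 + 256,000 = 1,824,280
volume = 160,000 + 78,400 + 479,000 + 10,000 = 727,400 m³
S = 1,824,280 / 727,400 = 2.5079 g/kg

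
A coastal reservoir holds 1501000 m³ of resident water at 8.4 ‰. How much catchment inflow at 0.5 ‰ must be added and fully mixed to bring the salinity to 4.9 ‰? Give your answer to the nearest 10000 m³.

1190000 m³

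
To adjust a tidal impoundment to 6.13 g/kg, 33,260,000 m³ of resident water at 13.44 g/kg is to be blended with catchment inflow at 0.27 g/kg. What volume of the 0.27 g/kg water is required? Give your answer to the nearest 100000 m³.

41500000 m³

Salt balance: 33,260,000×13.44 + V×0.27 = (33,260,000+V)×6.13
447,014,400 + 0.27V = 203,883,800 + 6.13V
243,130,600 = 5.86V
V = 41,489,863.48 m³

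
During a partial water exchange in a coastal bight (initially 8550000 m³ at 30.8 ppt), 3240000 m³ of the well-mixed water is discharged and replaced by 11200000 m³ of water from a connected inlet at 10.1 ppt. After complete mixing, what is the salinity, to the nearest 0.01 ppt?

Remaining after removal: 5,310,000 m³ at 30.8 ppt (salt = 163,548,000)
After addition: salt = 163,548,000 + 11,200,000×10.1 = 276,668,000; volume = 16,510,000 m³
S = 276,668,000 / 16,510,000 = 16.7576 ppt

16.76 ppt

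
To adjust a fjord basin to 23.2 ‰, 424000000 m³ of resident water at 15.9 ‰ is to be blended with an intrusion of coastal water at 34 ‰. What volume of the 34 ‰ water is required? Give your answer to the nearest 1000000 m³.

Salt balance: 424,000,000×15.9 + V×34 = (424,000,000+V)×23.2
6,741,600,000 + 34V = 9,836,800,000 + 23.2V
3,095,200,000 = 10.8V
V = 286,592,592.59 m³

287000000 m³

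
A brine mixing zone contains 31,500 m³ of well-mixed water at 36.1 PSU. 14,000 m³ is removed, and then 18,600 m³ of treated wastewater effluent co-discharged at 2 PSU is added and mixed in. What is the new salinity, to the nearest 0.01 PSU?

18.53 PSU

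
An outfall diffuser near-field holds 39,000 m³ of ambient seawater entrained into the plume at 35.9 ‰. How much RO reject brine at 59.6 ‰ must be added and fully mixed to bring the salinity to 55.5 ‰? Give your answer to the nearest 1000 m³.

186000 m³

Salt balance: 39,000×35.9 + V×59.6 = (39,000+V)×55.5
1,400,100 + 59.6V = 2,164,500 + 55.5V
764,400 = 4.1V
V = 186,439.02 m³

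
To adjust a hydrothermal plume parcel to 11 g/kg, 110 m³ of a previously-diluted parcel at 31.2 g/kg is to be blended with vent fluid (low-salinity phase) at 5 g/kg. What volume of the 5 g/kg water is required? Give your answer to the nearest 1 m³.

Salt balance: 110×31.2 + V×5 = (110+V)×11
3,432 + 5V = 1,210 + 11V
2,222 = 6V
V = 370.33 m³

370 m³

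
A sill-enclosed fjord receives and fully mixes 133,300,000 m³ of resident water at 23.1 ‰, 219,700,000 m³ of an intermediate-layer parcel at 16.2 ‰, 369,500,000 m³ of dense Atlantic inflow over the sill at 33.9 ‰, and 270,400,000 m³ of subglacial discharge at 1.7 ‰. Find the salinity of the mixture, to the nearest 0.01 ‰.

19.76 ‰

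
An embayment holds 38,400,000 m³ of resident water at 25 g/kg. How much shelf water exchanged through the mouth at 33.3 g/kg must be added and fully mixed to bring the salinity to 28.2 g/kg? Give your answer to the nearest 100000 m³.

24100000 m³

Salt balance: 38,400,000×25 + V×33.3 = (38,400,000+V)×28.2
960,000,000 + 33.3V = 1,082,880,000 + 28.2V
122,880,000 = 5.1V
V = 24,094,117.65 m³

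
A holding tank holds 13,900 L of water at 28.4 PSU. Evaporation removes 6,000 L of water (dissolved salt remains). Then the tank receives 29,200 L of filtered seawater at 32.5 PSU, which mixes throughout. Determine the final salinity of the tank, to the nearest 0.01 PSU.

After evaporation: salt = 13,900×28.4 = 394,760; volume = 13,900 − 6,000 = 7,900 L
After mixing: salt = 394,760 + 29,200×32.5 = 1,343,760; volume = 7,900 + 29,200 = 37,100 L
S = 1,343,760 / 37,100 = 36.2199 PSU

36.22 PSU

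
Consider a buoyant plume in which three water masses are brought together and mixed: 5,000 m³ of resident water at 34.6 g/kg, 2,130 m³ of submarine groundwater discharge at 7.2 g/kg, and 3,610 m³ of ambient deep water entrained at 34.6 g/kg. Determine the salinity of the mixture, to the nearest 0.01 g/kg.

By conservation of dissolved salt,
salt = 5,000×34.6 + 2,130×7.2 + 3,610×34.6 = 173,000 + 15,336 + 124,906 = 313,242
volume = 5,000 + 2,130 + 3,610 = 10,740 m³
S = 313,242 / 10,740 = 29.1659 g/kg

29.17 g/kg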